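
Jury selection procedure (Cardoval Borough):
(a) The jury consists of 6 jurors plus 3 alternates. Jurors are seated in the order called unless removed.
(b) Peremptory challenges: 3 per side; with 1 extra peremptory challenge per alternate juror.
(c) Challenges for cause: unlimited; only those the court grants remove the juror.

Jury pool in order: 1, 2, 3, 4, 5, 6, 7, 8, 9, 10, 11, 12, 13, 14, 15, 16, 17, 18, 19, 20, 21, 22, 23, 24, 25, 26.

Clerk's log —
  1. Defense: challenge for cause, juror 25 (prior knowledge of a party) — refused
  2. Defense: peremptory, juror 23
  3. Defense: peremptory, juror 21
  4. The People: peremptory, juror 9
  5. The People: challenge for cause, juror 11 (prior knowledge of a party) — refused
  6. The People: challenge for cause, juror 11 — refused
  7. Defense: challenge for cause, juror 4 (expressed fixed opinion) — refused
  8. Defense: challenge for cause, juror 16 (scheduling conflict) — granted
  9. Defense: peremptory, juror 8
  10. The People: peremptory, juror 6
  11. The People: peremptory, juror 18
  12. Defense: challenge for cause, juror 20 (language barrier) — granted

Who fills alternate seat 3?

12

Removed: #6, #8, #9, #16, #18, #20, #21, #23. (#4, #11, #25 stay — for-cause denied.)
Filling seats in venire order through position 9: #1, #2, #3, #4, #5, #7, #10, #11, #12.
So alternate 3 is #12.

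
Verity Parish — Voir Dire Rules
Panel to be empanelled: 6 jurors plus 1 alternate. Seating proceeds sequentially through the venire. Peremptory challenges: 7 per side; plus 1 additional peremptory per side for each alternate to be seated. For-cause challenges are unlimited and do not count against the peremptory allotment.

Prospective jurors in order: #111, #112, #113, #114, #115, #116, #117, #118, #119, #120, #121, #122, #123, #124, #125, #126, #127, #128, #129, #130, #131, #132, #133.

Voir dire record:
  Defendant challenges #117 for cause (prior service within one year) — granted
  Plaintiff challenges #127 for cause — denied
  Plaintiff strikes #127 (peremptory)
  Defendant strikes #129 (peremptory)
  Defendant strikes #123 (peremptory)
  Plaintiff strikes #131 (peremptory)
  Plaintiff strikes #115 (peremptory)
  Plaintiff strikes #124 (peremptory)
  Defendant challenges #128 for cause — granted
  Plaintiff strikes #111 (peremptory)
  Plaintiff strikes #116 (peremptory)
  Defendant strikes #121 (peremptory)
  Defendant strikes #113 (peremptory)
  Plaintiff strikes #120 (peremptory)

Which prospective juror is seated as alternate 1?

126

Removed: #111, #113, #115, #116, #117, #120, #121, #123, #124, #127, #128, #129, #131.
Filling seats in venire order through position 7: #112, #114, #118, #119, #122, #125, #126.
So alternate 1 is #126.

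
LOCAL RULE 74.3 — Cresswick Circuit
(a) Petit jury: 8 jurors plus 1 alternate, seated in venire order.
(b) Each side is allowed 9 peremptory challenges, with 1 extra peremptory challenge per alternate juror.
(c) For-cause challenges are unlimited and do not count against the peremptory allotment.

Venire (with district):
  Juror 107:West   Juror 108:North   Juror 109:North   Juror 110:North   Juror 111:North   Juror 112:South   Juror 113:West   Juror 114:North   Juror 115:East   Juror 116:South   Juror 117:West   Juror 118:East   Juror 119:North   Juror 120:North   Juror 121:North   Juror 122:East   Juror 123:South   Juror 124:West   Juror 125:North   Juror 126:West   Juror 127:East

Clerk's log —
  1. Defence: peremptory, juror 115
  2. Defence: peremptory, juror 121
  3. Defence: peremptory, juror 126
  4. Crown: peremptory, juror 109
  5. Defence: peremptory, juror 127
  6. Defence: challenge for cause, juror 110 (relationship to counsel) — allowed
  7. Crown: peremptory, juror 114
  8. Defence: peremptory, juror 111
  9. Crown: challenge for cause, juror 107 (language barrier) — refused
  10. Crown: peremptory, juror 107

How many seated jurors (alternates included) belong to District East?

2

Removed: #107, #109, #110, #111, #114, #115, #121, #126, #127.
Seated (9 incl. alternates): #108, #112, #113, #116, #117, #118, #119, #120, #122.
Of those, in District East: #118, #122 → 2.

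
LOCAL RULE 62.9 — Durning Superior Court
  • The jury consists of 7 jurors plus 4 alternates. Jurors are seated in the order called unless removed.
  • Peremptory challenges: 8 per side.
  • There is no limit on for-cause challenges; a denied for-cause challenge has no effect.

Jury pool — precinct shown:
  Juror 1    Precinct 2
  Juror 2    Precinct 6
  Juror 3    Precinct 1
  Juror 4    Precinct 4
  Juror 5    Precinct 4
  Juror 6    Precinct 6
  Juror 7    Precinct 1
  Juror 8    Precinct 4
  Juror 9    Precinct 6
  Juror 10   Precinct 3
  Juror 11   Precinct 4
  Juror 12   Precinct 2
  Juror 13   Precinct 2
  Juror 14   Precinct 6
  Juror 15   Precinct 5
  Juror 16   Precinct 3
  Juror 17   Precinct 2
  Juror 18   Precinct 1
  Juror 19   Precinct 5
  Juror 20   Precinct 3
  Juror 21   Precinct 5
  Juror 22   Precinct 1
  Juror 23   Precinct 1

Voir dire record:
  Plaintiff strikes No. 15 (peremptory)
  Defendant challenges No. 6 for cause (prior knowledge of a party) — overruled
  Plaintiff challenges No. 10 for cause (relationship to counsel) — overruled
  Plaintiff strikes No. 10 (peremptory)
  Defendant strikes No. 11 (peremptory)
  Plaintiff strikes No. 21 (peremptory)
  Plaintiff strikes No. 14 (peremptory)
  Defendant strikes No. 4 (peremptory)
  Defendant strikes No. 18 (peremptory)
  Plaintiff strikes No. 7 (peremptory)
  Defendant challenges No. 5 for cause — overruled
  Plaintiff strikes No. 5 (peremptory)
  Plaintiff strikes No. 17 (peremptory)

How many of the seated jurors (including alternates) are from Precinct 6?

Removed: #4, #5, #7, #10, #11, #14, #15, #17, #18, #21.
Seated (11 incl. alternates): #1, #2, #3, #6, #8, #9, #12, #13, #16, #19, #20.
Of those, in Precinct 6: #2, #6, #9 → 3.

3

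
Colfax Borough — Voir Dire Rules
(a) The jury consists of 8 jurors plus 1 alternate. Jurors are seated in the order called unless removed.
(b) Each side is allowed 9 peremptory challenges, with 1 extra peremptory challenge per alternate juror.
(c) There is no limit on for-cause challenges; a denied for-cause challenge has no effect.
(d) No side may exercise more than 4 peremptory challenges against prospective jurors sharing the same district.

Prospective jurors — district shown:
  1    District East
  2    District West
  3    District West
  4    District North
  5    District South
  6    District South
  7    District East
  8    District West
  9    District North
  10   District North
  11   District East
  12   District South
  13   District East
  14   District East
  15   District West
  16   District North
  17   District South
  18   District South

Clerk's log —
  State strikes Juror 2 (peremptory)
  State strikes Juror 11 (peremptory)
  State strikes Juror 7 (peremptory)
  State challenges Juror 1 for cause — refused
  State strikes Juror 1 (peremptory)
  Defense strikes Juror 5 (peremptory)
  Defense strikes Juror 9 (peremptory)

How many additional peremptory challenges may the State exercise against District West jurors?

3

State peremptories so far: #2, #11, #7, #1 — 4 of 10 used, 6 left overall.
Against District West: #2 — 1 used; per-district cap 4 leaves 3.
Binding limit: min(6, 3) = 3.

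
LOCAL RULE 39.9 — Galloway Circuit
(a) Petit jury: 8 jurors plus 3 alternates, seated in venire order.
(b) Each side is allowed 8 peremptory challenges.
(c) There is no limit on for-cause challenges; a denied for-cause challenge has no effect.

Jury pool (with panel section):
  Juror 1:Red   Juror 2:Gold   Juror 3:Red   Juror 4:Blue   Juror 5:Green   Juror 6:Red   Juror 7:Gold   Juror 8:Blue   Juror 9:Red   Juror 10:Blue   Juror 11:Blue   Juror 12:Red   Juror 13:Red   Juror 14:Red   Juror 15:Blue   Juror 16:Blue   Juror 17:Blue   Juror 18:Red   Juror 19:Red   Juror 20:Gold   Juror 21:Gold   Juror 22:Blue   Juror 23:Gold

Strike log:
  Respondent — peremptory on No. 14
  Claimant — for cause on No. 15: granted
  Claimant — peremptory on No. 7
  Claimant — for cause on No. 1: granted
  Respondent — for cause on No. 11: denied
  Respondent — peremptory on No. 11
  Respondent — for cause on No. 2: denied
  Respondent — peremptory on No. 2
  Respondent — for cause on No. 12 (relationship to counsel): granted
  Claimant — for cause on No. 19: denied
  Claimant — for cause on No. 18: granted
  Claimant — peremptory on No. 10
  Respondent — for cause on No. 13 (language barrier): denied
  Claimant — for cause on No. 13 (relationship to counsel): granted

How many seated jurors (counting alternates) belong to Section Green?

Removed: #1, #2, #7, #10, #11, #12, #13, #14, #15, #18.
Seated (11 incl. alternates): #3, #4, #5, #6, #8, #9, #16, #17, #19, #20, #21.
Of those, in Section Green: #5 → 1.

1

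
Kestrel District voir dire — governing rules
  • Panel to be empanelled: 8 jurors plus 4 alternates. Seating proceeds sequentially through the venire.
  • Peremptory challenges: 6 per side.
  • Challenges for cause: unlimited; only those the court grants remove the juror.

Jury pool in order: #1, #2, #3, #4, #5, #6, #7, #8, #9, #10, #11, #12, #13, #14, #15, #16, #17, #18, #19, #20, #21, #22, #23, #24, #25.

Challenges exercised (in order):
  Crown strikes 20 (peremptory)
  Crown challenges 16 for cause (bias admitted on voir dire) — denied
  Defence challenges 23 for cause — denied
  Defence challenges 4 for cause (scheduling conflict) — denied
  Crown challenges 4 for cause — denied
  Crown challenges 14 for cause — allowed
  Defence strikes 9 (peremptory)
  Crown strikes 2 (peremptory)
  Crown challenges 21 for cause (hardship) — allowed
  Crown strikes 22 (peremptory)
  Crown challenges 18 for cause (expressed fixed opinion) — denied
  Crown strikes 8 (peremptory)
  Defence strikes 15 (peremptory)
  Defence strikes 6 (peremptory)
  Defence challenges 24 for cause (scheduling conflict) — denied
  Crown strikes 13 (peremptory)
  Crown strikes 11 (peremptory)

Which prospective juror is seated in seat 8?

Removed: #2, #6, #8, #9, #11, #13, #14, #15, #20, #21, #22. (#4, #16, #18, #23, #24 stay — for-cause denied.)
Seating in order: seats 1–8 → #1, #3, #4, #5, #7, #10, #12, #16; alternates → #17, #18, #19, #23.
So seat 8 is #16.

16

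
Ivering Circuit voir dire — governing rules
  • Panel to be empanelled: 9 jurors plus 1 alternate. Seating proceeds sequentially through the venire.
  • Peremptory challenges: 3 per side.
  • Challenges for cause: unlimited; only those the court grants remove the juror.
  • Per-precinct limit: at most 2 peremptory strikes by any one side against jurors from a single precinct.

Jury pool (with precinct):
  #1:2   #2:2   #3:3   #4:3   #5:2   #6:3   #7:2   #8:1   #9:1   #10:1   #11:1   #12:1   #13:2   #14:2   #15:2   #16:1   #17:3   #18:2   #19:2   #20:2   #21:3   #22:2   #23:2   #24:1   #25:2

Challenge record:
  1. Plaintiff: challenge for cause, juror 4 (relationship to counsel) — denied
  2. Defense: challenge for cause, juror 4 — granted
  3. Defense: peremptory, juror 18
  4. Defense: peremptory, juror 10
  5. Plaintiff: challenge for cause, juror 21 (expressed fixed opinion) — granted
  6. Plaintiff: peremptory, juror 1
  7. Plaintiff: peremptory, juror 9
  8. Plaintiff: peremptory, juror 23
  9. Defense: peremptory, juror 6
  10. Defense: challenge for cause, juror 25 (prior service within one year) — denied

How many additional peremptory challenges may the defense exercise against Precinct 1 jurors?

Defense peremptories so far: #18, #10, #6 — 3 of 3 used, 0 left overall.
Against Precinct 1: #10 — 1 used; per-precinct cap 2 leaves 1.
Binding limit: min(0, 1) = 0.

0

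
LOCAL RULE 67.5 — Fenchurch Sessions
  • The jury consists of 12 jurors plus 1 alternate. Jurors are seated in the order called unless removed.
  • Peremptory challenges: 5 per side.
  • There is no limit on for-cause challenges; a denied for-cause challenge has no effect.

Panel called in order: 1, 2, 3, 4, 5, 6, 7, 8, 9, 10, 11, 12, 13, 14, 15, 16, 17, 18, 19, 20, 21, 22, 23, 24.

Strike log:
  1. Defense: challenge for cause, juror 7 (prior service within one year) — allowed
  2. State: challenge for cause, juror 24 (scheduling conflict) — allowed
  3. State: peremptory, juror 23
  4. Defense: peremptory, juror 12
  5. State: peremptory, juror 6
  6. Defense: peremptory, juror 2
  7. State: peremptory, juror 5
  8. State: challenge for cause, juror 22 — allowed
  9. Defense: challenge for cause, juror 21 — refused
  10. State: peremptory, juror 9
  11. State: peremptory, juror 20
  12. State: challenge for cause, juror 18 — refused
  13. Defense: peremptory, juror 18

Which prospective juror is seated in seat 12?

19

Removed: #2, #5, #6, #7, #9, #12, #18, #20, #22, #23, #24. (#21 stays — for-cause denied.)
Seating in order: seats 1–12 → #1, #3, #4, #8, #10, #11, #13, #14, #15, #16, #17, #19; alternates → #21.
So seat 12 is #19.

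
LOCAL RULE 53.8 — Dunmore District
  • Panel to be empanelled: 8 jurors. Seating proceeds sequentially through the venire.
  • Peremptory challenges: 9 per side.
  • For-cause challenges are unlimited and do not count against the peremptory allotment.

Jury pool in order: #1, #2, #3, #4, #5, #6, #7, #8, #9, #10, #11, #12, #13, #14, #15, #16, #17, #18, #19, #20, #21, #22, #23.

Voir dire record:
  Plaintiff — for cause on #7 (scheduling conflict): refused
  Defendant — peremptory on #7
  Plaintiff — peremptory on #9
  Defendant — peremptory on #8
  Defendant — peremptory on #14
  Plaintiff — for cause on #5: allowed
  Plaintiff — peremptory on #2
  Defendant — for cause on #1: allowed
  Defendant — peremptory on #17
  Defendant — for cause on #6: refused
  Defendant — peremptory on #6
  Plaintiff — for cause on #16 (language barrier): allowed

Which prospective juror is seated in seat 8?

Removed: #1, #2, #5, #6, #7, #8, #9, #14, #16, #17.
Filling seats in venire order through position 8: #3, #4, #10, #11, #12, #13, #15, #18.
So seat 8 is #18.

18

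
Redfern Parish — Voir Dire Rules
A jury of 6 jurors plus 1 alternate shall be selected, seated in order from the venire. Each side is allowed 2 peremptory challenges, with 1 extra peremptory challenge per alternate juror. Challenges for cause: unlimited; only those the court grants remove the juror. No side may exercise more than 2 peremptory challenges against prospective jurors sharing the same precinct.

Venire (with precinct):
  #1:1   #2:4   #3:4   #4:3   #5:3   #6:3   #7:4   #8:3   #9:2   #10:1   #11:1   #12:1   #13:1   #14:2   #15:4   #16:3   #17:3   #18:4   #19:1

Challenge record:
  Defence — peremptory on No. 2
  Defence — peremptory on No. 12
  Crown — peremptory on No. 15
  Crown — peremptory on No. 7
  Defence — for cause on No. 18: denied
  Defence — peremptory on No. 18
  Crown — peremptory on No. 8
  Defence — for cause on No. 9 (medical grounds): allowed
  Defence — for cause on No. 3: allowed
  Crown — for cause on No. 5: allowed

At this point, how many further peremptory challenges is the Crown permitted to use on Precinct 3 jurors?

Crown peremptories so far: #15, #7, #8 — 3 of 3 used, 0 left overall.
Against Precinct 3: #8 — 1 used; per-precinct cap 2 leaves 1.
Binding limit: min(0, 1) = 0.

0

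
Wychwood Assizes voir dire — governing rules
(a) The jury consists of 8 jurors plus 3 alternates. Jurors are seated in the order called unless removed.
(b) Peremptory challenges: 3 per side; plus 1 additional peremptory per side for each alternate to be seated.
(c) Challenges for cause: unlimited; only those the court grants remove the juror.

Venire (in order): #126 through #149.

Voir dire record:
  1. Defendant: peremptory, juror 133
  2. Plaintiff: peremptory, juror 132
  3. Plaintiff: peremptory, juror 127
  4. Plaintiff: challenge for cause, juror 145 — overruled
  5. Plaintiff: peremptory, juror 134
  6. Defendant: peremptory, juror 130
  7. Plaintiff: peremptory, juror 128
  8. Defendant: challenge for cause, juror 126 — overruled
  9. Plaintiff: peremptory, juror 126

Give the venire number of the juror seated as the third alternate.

143

Removed: #126, #127, #128, #130, #132, #133, #134. (#145 stays — for-cause denied.)
Seating in order: seats 1–8 → #129, #131, #135, #136, #137, #138, #139, #140; alternates → #141, #142, #143.
So alternate 3 is #143.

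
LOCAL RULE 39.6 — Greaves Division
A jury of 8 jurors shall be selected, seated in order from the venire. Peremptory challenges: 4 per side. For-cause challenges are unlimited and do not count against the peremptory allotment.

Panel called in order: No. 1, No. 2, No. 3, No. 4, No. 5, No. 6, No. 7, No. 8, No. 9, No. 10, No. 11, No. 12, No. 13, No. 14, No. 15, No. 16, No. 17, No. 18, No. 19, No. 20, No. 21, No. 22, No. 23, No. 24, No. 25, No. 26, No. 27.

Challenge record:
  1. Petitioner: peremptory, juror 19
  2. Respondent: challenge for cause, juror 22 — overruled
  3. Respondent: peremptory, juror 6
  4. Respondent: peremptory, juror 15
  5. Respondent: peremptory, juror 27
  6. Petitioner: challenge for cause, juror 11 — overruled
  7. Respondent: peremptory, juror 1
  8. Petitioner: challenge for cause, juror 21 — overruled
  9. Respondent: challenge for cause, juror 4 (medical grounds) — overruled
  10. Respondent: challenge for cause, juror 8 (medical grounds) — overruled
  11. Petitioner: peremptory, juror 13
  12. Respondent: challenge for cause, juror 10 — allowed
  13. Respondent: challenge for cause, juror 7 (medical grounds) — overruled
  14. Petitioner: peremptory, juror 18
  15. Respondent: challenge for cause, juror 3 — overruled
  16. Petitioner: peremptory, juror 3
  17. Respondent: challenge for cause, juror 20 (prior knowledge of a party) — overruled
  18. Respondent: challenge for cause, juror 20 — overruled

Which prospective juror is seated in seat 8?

12

Removed: #1, #3, #6, #10, #13, #15, #18, #19, #27. (#4, #7, #8, #11, #20, #21, #22 stay — for-cause denied.)
Seating in order: seats 1–8 → #2, #4, #5, #7, #8, #9, #11, #12.
So seat 8 is #12.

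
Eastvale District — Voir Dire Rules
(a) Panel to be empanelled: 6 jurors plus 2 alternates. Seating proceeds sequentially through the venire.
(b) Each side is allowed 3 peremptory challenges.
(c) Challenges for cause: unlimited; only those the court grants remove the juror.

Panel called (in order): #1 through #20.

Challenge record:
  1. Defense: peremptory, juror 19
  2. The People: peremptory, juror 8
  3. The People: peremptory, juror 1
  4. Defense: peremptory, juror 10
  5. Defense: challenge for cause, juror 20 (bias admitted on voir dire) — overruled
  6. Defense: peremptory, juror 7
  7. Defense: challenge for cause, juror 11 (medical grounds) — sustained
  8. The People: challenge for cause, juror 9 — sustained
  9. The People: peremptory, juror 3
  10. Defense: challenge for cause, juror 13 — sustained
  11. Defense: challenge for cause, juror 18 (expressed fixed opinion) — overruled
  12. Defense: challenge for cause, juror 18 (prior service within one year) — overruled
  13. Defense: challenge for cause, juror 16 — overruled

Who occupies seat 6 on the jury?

Removed: #1, #3, #7, #8, #9, #10, #11, #13, #19. (#16, #18, #20 stay — for-cause denied.)
Seating in order: seats 1–6 → #2, #4, #5, #6, #12, #14; alternates → #15, #16.
So seat 6 is #14.

14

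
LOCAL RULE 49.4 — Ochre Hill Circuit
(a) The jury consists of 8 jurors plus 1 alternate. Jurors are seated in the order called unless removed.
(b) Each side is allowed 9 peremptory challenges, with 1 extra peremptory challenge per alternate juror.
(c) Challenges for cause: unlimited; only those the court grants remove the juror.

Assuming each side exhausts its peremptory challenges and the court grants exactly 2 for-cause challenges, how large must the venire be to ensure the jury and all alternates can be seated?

31

Seats to fill: 8 + 1 alternates = 9.
Peremptories: 9 + 1×1 = 10 per side × 2 sides = 20.
For-cause removals: 2.
Minimum venire: 9 + 20 + 2 = 31.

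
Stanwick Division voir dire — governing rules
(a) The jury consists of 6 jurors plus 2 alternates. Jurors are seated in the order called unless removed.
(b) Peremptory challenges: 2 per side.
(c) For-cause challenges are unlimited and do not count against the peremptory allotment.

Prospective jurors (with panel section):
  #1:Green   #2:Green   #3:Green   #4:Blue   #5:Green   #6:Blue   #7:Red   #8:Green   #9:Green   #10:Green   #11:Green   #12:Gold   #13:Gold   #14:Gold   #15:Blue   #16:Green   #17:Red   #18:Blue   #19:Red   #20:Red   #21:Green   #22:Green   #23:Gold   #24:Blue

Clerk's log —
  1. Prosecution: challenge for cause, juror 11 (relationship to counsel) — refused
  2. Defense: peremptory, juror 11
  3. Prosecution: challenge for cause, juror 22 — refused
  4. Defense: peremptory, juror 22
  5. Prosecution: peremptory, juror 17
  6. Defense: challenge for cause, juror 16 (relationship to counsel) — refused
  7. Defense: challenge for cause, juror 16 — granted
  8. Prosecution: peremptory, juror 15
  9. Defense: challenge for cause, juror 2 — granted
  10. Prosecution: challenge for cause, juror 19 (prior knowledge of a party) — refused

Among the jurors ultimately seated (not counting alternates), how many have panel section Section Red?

Removed: #2, #11, #15, #16, #17, #22.
Seated jurors 1–6: #1, #3, #4, #5, #6, #7 (alternates #8, #9 not counted).
Of those, in Section Red: #7 → 1.

1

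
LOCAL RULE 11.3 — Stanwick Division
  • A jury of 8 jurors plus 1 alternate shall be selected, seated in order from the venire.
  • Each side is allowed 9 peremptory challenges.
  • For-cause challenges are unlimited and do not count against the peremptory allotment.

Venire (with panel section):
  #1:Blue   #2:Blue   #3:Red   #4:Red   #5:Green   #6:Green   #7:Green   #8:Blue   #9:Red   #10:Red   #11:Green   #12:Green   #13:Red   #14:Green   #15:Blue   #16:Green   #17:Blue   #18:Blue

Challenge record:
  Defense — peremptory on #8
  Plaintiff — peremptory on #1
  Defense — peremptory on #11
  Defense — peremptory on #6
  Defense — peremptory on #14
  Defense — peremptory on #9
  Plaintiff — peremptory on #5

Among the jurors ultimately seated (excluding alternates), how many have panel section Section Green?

Removed: #1, #5, #6, #8, #9, #11, #14.
Seated jurors 1–8: #2, #3, #4, #7, #10, #12, #13, #15 (alternates #16 not counted).
Of those, in Section Green: #7, #12 → 2.

2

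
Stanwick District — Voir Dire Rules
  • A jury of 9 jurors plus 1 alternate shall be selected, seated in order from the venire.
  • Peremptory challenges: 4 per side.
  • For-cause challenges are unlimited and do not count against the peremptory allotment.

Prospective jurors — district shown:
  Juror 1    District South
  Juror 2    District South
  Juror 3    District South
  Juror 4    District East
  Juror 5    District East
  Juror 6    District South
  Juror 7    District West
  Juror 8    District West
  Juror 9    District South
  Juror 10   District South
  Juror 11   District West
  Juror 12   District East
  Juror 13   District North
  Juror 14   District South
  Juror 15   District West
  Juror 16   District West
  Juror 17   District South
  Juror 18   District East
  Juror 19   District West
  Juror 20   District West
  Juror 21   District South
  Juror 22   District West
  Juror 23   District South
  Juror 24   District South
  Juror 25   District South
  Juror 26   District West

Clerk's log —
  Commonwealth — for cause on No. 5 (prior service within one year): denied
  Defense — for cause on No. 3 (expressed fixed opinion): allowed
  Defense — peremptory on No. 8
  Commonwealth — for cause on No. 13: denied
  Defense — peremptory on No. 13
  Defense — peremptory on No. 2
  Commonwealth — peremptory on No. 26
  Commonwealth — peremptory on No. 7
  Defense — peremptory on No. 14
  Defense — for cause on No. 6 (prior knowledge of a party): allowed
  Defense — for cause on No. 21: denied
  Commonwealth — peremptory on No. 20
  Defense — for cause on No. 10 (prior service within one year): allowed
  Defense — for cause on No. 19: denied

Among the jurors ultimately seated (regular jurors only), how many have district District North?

Removed: #2, #3, #6, #7, #8, #10, #13, #14, #20, #26.
Seated jurors 1–9: #1, #4, #5, #9, #11, #12, #15, #16, #17 (alternates #18 not counted).
None of those are in District North → 0.

0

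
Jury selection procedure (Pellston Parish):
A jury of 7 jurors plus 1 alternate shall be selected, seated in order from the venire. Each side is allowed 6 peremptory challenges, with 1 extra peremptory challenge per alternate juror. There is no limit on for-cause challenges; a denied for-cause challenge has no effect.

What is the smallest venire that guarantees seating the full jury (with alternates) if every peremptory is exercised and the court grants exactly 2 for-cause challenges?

Seats to fill: 7 + 1 alternates = 8.
Peremptories: 6 + 1×1 = 7 per side × 2 sides = 14.
For-cause removals: 2.
Minimum venire: 8 + 14 + 2 = 24.

24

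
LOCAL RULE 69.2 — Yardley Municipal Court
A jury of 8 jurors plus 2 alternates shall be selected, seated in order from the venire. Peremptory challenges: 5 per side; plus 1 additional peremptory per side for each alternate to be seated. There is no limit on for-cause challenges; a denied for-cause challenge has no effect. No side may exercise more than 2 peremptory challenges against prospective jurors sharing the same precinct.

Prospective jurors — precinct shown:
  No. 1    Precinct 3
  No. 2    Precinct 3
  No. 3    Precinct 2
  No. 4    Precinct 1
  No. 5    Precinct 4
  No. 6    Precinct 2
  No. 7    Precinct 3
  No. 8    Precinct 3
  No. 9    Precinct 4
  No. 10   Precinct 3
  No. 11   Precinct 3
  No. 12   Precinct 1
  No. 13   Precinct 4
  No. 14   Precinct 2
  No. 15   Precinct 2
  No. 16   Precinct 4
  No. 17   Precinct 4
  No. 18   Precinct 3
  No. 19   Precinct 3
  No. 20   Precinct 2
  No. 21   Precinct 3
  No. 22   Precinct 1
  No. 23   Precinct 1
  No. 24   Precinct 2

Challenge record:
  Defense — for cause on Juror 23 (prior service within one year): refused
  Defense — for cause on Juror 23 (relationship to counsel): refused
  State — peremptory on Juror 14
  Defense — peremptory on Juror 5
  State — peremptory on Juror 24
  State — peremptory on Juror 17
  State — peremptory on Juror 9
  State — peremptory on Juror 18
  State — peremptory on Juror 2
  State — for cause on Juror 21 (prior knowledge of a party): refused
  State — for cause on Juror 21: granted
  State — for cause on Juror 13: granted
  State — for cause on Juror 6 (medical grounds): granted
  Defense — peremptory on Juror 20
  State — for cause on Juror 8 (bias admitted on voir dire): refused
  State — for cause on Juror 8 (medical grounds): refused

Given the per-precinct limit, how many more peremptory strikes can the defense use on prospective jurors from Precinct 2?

1

Defense peremptories so far: #5, #20 — 2 of 7 used, 5 left overall.
Against Precinct 2: #20 — 1 used; per-precinct cap 2 leaves 1.
Binding limit: min(5, 1) = 1.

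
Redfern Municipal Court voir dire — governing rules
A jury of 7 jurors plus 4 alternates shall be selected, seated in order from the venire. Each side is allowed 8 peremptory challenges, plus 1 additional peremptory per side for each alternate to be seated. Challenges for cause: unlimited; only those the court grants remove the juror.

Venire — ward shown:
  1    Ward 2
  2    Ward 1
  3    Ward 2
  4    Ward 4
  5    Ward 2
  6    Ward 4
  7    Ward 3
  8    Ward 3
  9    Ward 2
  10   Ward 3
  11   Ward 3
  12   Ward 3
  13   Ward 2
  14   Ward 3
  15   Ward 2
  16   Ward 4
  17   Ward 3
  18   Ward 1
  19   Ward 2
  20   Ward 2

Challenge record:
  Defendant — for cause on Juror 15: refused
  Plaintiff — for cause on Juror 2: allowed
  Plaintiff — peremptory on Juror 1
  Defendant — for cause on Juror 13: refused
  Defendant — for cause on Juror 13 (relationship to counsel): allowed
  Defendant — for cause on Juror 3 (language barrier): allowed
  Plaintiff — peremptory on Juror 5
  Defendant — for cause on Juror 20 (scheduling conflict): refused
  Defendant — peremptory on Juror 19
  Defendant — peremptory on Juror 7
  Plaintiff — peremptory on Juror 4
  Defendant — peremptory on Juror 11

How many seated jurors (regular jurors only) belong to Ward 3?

4

Removed: #1, #2, #3, #4, #5, #7, #11, #13, #19.
Seated jurors 1–7: #6, #8, #9, #10, #12, #14, #15 (alternates #16, #17, #18, #20 not counted).
Of those, in Ward 3: #8, #10, #12, #14 → 4.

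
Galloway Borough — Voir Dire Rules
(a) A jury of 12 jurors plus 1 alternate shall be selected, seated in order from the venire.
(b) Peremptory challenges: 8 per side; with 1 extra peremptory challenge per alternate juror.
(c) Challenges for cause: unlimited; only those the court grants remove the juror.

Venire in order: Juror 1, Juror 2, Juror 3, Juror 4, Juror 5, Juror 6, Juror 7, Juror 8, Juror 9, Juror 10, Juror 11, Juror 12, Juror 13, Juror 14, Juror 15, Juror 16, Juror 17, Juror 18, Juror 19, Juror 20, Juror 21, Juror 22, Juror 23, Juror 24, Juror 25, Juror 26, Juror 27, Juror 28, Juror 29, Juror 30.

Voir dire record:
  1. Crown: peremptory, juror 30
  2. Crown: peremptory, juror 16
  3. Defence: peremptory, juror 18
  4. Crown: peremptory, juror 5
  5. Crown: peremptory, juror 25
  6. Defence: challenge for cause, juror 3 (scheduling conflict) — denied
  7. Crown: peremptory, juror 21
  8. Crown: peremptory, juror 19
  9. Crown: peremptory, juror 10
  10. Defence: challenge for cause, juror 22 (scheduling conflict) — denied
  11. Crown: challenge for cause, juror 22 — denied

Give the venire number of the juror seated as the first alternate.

Removed: #5, #10, #16, #18, #19, #21, #25, #30. (#3, #22 stay — for-cause denied.)
Seating in order: seats 1–12 → #1, #2, #3, #4, #6, #7, #8, #9, #11, #12, #13, #14; alternates → #15.
So alternate 1 is #15.

15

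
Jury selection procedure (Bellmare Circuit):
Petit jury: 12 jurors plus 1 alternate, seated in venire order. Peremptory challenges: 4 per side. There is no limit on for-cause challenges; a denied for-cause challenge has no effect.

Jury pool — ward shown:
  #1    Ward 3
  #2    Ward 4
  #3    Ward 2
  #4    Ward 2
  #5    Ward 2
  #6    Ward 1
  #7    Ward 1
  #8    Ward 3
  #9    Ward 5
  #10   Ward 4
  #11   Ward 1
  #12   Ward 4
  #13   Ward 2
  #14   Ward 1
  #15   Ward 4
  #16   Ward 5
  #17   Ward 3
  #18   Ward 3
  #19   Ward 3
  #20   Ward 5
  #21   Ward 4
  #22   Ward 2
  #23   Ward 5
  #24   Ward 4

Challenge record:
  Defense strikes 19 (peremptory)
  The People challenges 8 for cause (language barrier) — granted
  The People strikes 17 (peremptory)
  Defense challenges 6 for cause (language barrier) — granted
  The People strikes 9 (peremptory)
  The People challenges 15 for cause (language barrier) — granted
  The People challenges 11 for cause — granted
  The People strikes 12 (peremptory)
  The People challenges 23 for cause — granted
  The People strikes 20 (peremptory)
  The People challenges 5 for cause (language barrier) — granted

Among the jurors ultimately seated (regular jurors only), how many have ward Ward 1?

Removed: #5, #6, #8, #9, #11, #12, #15, #17, #19, #20, #23.
Seated jurors 1–12: #1, #2, #3, #4, #7, #10, #13, #14, #16, #18, #21, #22 (alternates #24 not counted).
Of those, in Ward 1: #7, #14 → 2.

2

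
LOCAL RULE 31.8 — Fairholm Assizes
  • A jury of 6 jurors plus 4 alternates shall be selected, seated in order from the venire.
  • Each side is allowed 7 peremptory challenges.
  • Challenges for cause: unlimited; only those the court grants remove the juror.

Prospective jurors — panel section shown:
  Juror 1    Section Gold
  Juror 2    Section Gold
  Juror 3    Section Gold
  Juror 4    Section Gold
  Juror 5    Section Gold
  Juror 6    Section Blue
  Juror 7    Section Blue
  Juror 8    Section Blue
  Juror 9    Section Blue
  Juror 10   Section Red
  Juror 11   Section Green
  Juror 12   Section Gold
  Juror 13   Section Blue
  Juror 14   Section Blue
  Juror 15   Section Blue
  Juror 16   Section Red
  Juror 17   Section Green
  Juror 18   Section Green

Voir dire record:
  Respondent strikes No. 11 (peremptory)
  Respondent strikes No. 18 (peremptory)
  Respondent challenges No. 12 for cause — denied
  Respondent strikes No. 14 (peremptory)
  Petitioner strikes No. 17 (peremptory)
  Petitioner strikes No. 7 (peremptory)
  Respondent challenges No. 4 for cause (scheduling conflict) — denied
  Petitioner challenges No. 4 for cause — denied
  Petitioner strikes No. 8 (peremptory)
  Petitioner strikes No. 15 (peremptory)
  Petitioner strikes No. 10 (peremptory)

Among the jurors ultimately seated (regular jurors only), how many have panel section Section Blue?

Removed: #7, #8, #10, #11, #14, #15, #17, #18.
Seated jurors 1–6: #1, #2, #3, #4, #5, #6 (alternates #9, #12, #13, #16 not counted).
Of those, in Section Blue: #6 → 1.

1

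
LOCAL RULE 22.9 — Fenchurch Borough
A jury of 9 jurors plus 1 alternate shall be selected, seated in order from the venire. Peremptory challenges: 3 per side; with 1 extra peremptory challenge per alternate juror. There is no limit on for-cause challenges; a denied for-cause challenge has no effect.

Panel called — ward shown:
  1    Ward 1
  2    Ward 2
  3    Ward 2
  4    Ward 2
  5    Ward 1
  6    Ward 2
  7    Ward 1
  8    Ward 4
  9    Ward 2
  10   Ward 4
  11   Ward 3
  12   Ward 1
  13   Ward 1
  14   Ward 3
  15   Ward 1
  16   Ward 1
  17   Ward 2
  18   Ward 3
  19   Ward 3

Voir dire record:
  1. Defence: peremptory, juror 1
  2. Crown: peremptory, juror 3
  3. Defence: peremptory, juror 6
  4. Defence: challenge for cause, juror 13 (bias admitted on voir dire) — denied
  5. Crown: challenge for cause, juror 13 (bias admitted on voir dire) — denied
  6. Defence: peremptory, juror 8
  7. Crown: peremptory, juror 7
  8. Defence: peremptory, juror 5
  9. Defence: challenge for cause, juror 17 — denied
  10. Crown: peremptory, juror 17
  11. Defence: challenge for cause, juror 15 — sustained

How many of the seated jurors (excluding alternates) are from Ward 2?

Removed: #1, #3, #5, #6, #7, #8, #15, #17.
Seated jurors 1–9: #2, #4, #9, #10, #11, #12, #13, #14, #16 (alternates #18 not counted).
Of those, in Ward 2: #2, #4, #9 → 3.

3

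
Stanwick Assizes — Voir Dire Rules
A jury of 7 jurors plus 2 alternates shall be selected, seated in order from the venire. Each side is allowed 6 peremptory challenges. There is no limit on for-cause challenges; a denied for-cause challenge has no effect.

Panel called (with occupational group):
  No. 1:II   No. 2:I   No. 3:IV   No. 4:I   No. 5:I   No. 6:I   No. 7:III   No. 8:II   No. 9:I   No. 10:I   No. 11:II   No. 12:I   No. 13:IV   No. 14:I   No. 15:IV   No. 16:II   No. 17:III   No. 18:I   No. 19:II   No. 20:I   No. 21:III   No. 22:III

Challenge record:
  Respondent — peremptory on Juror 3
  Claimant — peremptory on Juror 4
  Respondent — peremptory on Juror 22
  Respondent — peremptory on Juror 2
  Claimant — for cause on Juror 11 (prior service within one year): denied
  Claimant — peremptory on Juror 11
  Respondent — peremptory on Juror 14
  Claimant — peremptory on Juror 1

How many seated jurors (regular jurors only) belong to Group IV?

0

Removed: #1, #2, #3, #4, #11, #14, #22.
Seated jurors 1–7: #5, #6, #7, #8, #9, #10, #12 (alternates #13, #15 not counted).
None of those are in Group IV → 0.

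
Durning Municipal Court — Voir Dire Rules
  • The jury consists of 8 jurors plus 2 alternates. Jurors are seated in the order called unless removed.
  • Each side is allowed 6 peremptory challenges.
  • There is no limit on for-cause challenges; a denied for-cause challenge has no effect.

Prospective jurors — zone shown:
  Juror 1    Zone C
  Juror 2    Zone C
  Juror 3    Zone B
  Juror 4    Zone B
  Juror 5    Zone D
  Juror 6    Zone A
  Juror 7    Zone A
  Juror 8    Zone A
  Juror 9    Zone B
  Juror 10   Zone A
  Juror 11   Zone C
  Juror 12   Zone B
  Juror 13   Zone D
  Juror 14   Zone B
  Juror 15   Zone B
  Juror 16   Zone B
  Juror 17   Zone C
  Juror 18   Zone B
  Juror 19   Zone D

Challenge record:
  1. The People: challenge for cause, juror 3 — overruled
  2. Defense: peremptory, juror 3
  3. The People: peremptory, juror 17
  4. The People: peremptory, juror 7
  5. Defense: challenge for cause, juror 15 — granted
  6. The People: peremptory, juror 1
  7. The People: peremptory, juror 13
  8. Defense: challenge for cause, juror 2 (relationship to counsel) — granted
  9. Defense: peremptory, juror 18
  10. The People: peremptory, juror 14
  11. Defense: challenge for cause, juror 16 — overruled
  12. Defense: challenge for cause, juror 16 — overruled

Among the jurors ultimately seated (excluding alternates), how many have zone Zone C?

1

Removed: #1, #2, #3, #7, #13, #14, #15, #17, #18.
Seated jurors 1–8: #4, #5, #6, #8, #9, #10, #11, #12 (alternates #16, #19 not counted).
Of those, in Zone C: #11 → 1.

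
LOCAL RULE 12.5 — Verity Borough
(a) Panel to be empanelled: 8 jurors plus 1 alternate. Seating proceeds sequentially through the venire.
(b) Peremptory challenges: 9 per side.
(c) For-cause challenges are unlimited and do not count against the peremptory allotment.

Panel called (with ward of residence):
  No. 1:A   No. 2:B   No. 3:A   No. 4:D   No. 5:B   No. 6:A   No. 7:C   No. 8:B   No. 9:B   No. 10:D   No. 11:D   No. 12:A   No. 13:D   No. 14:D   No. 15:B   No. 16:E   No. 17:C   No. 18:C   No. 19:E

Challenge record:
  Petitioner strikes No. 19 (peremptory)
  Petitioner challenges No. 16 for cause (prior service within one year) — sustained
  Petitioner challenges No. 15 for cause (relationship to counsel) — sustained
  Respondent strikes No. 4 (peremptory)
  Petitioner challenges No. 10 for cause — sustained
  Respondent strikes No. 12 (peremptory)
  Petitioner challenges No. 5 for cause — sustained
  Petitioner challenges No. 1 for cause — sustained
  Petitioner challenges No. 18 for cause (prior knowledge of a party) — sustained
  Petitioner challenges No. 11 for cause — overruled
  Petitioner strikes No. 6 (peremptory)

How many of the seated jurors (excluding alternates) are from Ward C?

1

Removed: #1, #4, #5, #6, #10, #12, #15, #16, #18, #19.
Seated jurors 1–8: #2, #3, #7, #8, #9, #11, #13, #14 (alternates #17 not counted).
Of those, in Ward C: #7 → 1.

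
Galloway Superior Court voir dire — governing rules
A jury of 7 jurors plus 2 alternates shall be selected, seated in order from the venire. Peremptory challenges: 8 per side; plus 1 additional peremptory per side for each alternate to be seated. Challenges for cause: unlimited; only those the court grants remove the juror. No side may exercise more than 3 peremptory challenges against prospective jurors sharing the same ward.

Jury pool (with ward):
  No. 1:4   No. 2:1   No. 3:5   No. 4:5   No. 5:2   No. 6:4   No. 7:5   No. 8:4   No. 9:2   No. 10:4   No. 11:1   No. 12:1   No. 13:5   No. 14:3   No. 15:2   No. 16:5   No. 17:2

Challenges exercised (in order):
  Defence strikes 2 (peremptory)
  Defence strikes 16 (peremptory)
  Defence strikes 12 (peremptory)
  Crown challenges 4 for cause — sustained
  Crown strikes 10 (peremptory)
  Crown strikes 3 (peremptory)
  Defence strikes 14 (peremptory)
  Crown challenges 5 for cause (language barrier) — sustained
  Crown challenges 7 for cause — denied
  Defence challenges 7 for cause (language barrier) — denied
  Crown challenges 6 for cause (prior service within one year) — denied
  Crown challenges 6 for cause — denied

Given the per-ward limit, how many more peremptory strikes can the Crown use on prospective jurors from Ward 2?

3

Crown peremptories so far: #10, #3 — 2 of 10 used, 8 left overall.
Against Ward 2: none yet — per-ward cap 3 leaves 3.
Binding limit: min(8, 3) = 3.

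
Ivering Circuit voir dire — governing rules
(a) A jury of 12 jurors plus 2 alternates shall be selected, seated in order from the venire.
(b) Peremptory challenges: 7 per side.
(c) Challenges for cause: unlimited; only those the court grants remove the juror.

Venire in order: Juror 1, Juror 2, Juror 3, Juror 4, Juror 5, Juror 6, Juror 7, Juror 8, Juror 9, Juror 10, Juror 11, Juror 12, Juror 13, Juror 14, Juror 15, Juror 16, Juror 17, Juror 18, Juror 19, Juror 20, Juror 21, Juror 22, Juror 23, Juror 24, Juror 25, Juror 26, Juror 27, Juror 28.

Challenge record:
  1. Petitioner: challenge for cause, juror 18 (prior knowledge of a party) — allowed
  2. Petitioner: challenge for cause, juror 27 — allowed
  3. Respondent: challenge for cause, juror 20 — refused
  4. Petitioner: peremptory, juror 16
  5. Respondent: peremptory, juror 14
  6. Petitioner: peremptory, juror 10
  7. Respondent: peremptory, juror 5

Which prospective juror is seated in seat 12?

Removed: #5, #10, #14, #16, #18, #27. (#20 stays — for-cause denied.)
Filling seats in venire order through position 12: #1, #2, #3, #4, #6, #7, #8, #9, #11, #12, #13, #15.
So seat 12 is #15.

15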